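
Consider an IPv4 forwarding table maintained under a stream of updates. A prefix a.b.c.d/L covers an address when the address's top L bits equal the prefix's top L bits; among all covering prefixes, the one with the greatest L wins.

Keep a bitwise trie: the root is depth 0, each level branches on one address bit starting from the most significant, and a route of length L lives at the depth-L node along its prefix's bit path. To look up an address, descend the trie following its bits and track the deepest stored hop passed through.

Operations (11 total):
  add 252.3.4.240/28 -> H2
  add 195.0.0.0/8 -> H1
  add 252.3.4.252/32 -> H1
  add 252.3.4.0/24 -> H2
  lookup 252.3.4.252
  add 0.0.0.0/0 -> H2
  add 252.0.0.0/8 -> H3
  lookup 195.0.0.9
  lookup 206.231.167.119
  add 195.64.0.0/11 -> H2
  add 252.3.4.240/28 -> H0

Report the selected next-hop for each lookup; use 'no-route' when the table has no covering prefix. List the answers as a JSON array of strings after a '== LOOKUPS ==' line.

Trace:
  + 252.3.4.240/28 (H2) depth=28
  + 195.0.0.0/8 (H1) depth=8
  + 252.3.4.252/32 (H1) depth=32
  + 252.3.4.0/24 (H2) depth=24
  Q 252.3.4.252: descend 11111100000000110000010011111100 ; hops seen [H2,H2,H1] ; pick H1
  + 0.0.0.0/0 (H2) depth=0
  + 252.0.0.0/8 (H3) depth=8
  Q 195.0.0.9: descend 11000011 ; hops seen [H2,H1] ; pick H1
  Q 206.231.167.119: descend 1100 ; hops seen [H2] ; pick H2
  + 195.64.0.0/11 (H2) depth=11
  + 252.3.4.240/28 (H0) depth=28

== LOOKUPS ==
["H1","H1","H2"]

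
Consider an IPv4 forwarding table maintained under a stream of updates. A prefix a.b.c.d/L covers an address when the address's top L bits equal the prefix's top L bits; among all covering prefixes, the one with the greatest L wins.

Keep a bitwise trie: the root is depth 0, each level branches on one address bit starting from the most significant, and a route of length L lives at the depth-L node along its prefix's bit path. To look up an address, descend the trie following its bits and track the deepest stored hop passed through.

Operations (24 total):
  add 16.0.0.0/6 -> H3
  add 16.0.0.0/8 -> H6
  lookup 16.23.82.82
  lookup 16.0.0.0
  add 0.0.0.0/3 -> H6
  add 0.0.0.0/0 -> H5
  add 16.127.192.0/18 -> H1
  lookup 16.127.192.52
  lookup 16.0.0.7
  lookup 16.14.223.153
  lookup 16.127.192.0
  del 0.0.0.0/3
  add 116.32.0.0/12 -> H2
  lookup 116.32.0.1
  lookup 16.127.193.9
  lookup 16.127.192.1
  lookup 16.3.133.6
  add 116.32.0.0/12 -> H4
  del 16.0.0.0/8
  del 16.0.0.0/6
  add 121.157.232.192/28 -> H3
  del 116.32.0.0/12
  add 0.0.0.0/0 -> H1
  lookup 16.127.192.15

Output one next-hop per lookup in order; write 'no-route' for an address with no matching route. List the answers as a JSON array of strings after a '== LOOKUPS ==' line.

Trace:
  + 16.0.0.0/6 (H3) depth=6
  + 16.0.0.0/8 (H6) depth=8
  lookup 16.23.82.82: bits 00010000 walk d0:-→d1:-→d2:-→d3:-→d4:-→d5:-→d6:H3→d7:-→d8:H6 -> H6
  lookup 16.0.0.0: bits 00010000 walk d0:-→d1:-→d2:-→d3:-→d4:-→d5:-→d6:H3→d7:-→d8:H6 -> H6
  + 0.0.0.0/3 (H6) depth=3
  + 0.0.0.0/0 (H5) depth=0
  + 16.127.192.0/18 (H1) depth=18
  lookup 16.127.192.52: bits 000100000111111111 walk d0:H5→d1:-→d2:-→d3:H6→d4:-→d5:-→d6:H3→d7:-→d8:H6→d9:-→d10:-→d11:-→d12:-→d13:-→d14:-→d15:-→d16:-→d17:-→d18:H1 -> H1
  lookup 16.0.0.7: bits 000100000 walk d0:H5→d1:-→d2:-→d3:H6→d4:-→d5:-→d6:H3→d7:-→d8:H6→d9:- -> H6
  lookup 16.14.223.153: bits 000100000 walk d0:H5→d1:-→d2:-→d3:H6→d4:-→d5:-→d6:H3→d7:-→d8:H6→d9:- -> H6
  lookup 16.127.192.0: bits 000100000111111111 walk d0:H5→d1:-→d2:-→d3:H6→d4:-→d5:-→d6:H3→d7:-→d8:H6→d9:-→d10:-→d11:-→d12:-→d13:-→d14:-→d15:-→d16:-→d17:-→d18:H1 -> H1
  del 0.0.0.0/3 (clear depth 3)
  + 116.32.0.0/12 (H2) depth=12
  lookup 116.32.0.1: bits 011101000010 walk d0:H5→d1:-→d2:-→d3:-→d4:-→d5:-→d6:-→d7:-→d8:-→d9:-→d10:-→d11:-→d12:H2 -> H2
  lookup 16.127.193.9: bits 000100000111111111 walk d0:H5→d1:-→d2:-→d3:-→d4:-→d5:-→d6:H3→d7:-→d8:H6→d9:-→d10:-→d11:-→d12:-→d13:-→d14:-→d15:-→d16:-→d17:-→d18:H1 -> H1
  lookup 16.127.192.1: bits 000100000111111111 walk d0:H5→d1:-→d2:-→d3:-→d4:-→d5:-→d6:H3→d7:-→d8:H6→d9:-→d10:-→d11:-→d12:-→d13:-→d14:-→d15:-→d16:-→d17:-→d18:H1 -> H1
  lookup 16.3.133.6: bits 000100000 walk d0:H5→d1:-→d2:-→d3:-→d4:-→d5:-→d6:H3→d7:-→d8:H6→d9:- -> H6
  + 116.32.0.0/12 (H4) depth=12
  del 16.0.0.0/8 (clear depth 8)
  del 16.0.0.0/6 (clear depth 6)
  + 121.157.232.192/28 (H3) depth=28
  del 116.32.0.0/12 (clear depth 12)
  + 0.0.0.0/0 (H1) depth=0
  lookup 16.127.192.15: bits 000100000111111111 walk d0:H1→d1:-→d2:-→d3:-→d4:-→d5:-→d6:-→d7:-→d8:-→d9:-→d10:-→d11:-→d12:-→d13:-→d14:-→d15:-→d16:-→d17:-→d18:H1 -> H1

== LOOKUPS ==
["H6","H6","H1","H6","H6","H1","H2","H1","H1","H6","H1"]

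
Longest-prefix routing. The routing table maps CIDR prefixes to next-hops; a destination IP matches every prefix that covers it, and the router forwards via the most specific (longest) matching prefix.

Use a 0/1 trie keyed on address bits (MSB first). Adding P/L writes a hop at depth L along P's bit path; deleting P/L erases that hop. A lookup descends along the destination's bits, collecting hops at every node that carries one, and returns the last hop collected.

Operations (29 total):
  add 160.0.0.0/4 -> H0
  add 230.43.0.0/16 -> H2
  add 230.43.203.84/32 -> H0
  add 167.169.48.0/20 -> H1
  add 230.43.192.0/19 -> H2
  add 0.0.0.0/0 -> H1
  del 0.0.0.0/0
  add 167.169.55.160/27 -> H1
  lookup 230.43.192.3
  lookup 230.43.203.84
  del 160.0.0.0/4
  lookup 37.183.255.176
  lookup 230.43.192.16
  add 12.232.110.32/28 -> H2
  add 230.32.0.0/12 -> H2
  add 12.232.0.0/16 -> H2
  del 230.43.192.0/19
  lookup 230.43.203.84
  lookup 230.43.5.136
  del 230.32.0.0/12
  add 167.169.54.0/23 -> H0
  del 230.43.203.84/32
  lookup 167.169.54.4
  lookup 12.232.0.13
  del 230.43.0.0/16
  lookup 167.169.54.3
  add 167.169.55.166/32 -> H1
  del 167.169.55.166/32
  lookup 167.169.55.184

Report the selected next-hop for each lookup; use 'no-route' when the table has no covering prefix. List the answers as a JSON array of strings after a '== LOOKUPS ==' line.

Apply in order:
  + 160.0.0.0/4 (H0) depth=4
  + 230.43.0.0/16 (H2) depth=16
  + 230.43.203.84/32 (H0) depth=32
  + 167.169.48.0/20 (H1) depth=20
  + 230.43.192.0/19 (H2) depth=19
  + 0.0.0.0/0 (H1) depth=0
  - 0.0.0.0/0 clear@0
  + 167.169.55.160/27 (H1) depth=27
  lookup 230.43.192.3: bits 11100110001010111100 walk d0:-→d1:-→d2:-→d3:-→d4:-→d5:-→d6:-→d7:-→d8:-→d9:-→d10:-→d11:-→d12:-→d13:-→d14:-→d15:-→d16:H2→d17:-→d18:-→d19:H2→d20:- -> H2
  lookup 230.43.203.84: bits 11100110001010111100101101010100 walk d0:-→d1:-→d2:-→d3:-→d4:-→d5:-→d6:-→d7:-→d8:-→d9:-→d10:-→d11:-→d12:-→d13:-→d14:-→d15:-→d16:H2→d17:-→d18:-→d19:H2→d20:-→d21:-→d22:-→d23:-→d24:-→d25:-→d26:-→d27:-→d28:-→d29:-→d30:-→d31:-→d32:H0 -> H0
  - 160.0.0.0/4 clear@4
  lookup 37.183.255.176: bits ε walk d0:- -> no-route
  lookup 230.43.192.16: bits 11100110001010111100 walk d0:-→d1:-→d2:-→d3:-→d4:-→d5:-→d6:-→d7:-→d8:-→d9:-→d10:-→d11:-→d12:-→d13:-→d14:-→d15:-→d16:H2→d17:-→d18:-→d19:H2→d20:- -> H2
  + 12.232.110.32/28 (H2) depth=28
  + 230.32.0.0/12 (H2) depth=12
  + 12.232.0.0/16 (H2) depth=16
  - 230.43.192.0/19 clear@19
  lookup 230.43.203.84: bits 11100110001010111100101101010100 walk d0:-→d1:-→d2:-→d3:-→d4:-→d5:-→d6:-→d7:-→d8:-→d9:-→d10:-→d11:-→d12:H2→d13:-→d14:-→d15:-→d16:H2→d17:-→d18:-→d19:-→d20:-→d21:-→d22:-→d23:-→d24:-→d25:-→d26:-→d27:-→d28:-→d29:-→d30:-→d31:-→d32:H0 -> H0
  lookup 230.43.5.136: bits 1110011000101011 walk d0:-→d1:-→d2:-→d3:-→d4:-→d5:-→d6:-→d7:-→d8:-→d9:-→d10:-→d11:-→d12:H2→d13:-→d14:-→d15:-→d16:H2 -> H2
  - 230.32.0.0/12 clear@12
  + 167.169.54.0/23 (H0) depth=23
  - 230.43.203.84/32 clear@32
  lookup 167.169.54.4: bits 10100111101010010011011 walk d0:-→d1:-→d2:-→d3:-→d4:-→d5:-→d6:-→d7:-→d8:-→d9:-→d10:-→d11:-→d12:-→d13:-→d14:-→d15:-→d16:-→d17:-→d18:-→d19:-→d20:H1→d21:-→d22:-→d23:H0 -> H0
  lookup 12.232.0.13: bits 00001100111010000 walk d0:-→d1:-→d2:-→d3:-→d4:-→d5:-→d6:-→d7:-→d8:-→d9:-→d10:-→d11:-→d12:-→d13:-→d14:-→d15:-→d16:H2→d17:- -> H2
  - 230.43.0.0/16 clear@16
  lookup 167.169.54.3: bits 10100111101010010011011 walk d0:-→d1:-→d2:-→d3:-→d4:-→d5:-→d6:-→d7:-→d8:-→d9:-→d10:-→d11:-→d12:-→d13:-→d14:-→d15:-→d16:-→d17:-→d18:-→d19:-→d20:H1→d21:-→d22:-→d23:H0 -> H0
  + 167.169.55.166/32 (H1) depth=32
  - 167.169.55.166/32 clear@32
  lookup 167.169.55.184: bits 101001111010100100110111101 walk d0:-→d1:-→d2:-→d3:-→d4:-→d5:-→d6:-→d7:-→d8:-→d9:-→d10:-→d11:-→d12:-→d13:-→d14:-→d15:-→d16:-→d17:-→d18:-→d19:-→d20:H1→d21:-→d22:-→d23:H0→d24:-→d25:-→d26:-→d27:H1 -> H1

== LOOKUPS ==
["H2","H0","no-route","H2","H0","H2","H0","H2","H0","H1"]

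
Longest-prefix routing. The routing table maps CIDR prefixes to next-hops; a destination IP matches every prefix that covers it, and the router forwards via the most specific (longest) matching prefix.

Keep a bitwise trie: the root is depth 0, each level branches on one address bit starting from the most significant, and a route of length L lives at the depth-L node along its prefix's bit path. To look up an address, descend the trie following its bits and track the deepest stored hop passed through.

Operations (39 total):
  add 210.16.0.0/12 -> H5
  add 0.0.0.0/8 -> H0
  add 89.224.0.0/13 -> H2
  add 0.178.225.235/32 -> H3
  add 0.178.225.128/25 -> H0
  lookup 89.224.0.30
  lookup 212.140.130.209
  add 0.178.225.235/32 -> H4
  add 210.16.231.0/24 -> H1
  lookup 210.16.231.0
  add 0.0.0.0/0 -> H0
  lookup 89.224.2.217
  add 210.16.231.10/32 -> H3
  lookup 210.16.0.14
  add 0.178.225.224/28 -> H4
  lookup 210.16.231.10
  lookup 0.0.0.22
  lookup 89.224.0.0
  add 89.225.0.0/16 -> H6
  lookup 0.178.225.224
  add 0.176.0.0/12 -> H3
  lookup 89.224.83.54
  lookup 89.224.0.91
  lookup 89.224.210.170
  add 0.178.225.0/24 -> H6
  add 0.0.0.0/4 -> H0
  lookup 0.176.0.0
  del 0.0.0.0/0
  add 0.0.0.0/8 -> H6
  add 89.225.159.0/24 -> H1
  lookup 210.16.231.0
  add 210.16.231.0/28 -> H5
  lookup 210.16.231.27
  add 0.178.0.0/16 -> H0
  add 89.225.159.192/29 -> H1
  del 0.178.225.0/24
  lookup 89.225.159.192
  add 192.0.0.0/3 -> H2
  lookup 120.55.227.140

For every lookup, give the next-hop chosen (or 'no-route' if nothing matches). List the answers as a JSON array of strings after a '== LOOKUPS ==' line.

Trace:
  add 210.16.0.0/12 -> H5 at depth 12
  add 0.0.0.0/8 -> H0 at depth 8
  add 89.224.0.0/13 -> H2 at depth 13
  add 0.178.225.235/32 -> H3 at depth 32
  add 0.178.225.128/25 -> H0 at depth 25
  ? 89.224.0.30  path d0:-→d1:-→d2:-→d3:-→d4:-→d5:-→d6:-→d7:-→d8:-→d9:-→d10:-→d11:-→d12:-→d13:H2  best=H2
  ? 212.140.130.209  path d0:-→d1:-→d2:-→d3:-→d4:-→d5:-  best=no-route
  add 0.178.225.235/32 -> H4 at depth 32
  add 210.16.231.0/24 -> H1 at depth 24
  ? 210.16.231.0  path d0:-→d1:-→d2:-→d3:-→d4:-→d5:-→d6:-→d7:-→d8:-→d9:-→d10:-→d11:-→d12:H5→d13:-→d14:-→d15:-→d16:-→d17:-→d18:-→d19:-→d20:-→d21:-→d22:-→d23:-→d24:H1  best=H1
  add 0.0.0.0/0 -> H0 at depth 0
  ? 89.224.2.217  path d0:H0→d1:-→d2:-→d3:-→d4:-→d5:-→d6:-→d7:-→d8:-→d9:-→d10:-→d11:-→d12:-→d13:H2  best=H2
  add 210.16.231.10/32 -> H3 at depth 32
  ? 210.16.0.14  path d0:H0→d1:-→d2:-→d3:-→d4:-→d5:-→d6:-→d7:-→d8:-→d9:-→d10:-→d11:-→d12:H5→d13:-→d14:-→d15:-→d16:-  best=H5
  add 0.178.225.224/28 -> H4 at depth 28
  ? 210.16.231.10  path d0:H0→d1:-→d2:-→d3:-→d4:-→d5:-→d6:-→d7:-→d8:-→d9:-→d10:-→d11:-→d12:H5→d13:-→d14:-→d15:-→d16:-→d17:-→d18:-→d19:-→d20:-→d21:-→d22:-→d23:-→d24:H1→d25:-→d26:-→d27:-→d28:-→d29:-→d30:-→d31:-→d32:H3  best=H3
  ? 0.0.0.22  path d0:H0→d1:-→d2:-→d3:-→d4:-→d5:-→d6:-→d7:-→d8:H0  best=H0
  ? 89.224.0.0  path d0:H0→d1:-→d2:-→d3:-→d4:-→d5:-→d6:-→d7:-→d8:-→d9:-→d10:-→d11:-→d12:-→d13:H2  best=H2
  add 89.225.0.0/16 -> H6 at depth 16
  ? 0.178.225.224  path d0:H0→d1:-→d2:-→d3:-→d4:-→d5:-→d6:-→d7:-→d8:H0→d9:-→d10:-→d11:-→d12:-→d13:-→d14:-→d15:-→d16:-→d17:-→d18:-→d19:-→d20:-→d21:-→d22:-→d23:-→d24:-→d25:H0→d26:-→d27:-→d28:H4  best=H4
  add 0.176.0.0/12 -> H3 at depth 12
  ? 89.224.83.54  path d0:H0→d1:-→d2:-→d3:-→d4:-→d5:-→d6:-→d7:-→d8:-→d9:-→d10:-→d11:-→d12:-→d13:H2→d14:-→d15:-  best=H2
  ? 89.224.0.91  path d0:H0→d1:-→d2:-→d3:-→d4:-→d5:-→d6:-→d7:-→d8:-→d9:-→d10:-→d11:-→d12:-→d13:H2→d14:-→d15:-  best=H2
  ? 89.224.210.170  path d0:H0→d1:-→d2:-→d3:-→d4:-→d5:-→d6:-→d7:-→d8:-→d9:-→d10:-→d11:-→d12:-→d13:H2→d14:-→d15:-  best=H2
  add 0.178.225.0/24 -> H6 at depth 24
  add 0.0.0.0/4 -> H0 at depth 4
  ? 0.176.0.0  path d0:H0→d1:-→d2:-→d3:-→d4:H0→d5:-→d6:-→d7:-→d8:H0→d9:-→d10:-→d11:-→d12:H3→d13:-→d14:-  best=H3
  - 0.0.0.0/0 clear@0
  add 0.0.0.0/8 -> H6 at depth 8
  add 89.225.159.0/24 -> H1 at depth 24
  ? 210.16.231.0  path d0:-→d1:-→d2:-→d3:-→d4:-→d5:-→d6:-→d7:-→d8:-→d9:-→d10:-→d11:-→d12:H5→d13:-→d14:-→d15:-→d16:-→d17:-→d18:-→d19:-→d20:-→d21:-→d22:-→d23:-→d24:H1→d25:-→d26:-→d27:-→d28:-  best=H1
  add 210.16.231.0/28 -> H5 at depth 28
  ? 210.16.231.27  path d0:-→d1:-→d2:-→d3:-→d4:-→d5:-→d6:-→d7:-→d8:-→d9:-→d10:-→d11:-→d12:H5→d13:-→d14:-→d15:-→d16:-→d17:-→d18:-→d19:-→d20:-→d21:-→d22:-→d23:-→d24:H1→d25:-→d26:-→d27:-  best=H1
  add 0.178.0.0/16 -> H0 at depth 16
  add 89.225.159.192/29 -> H1 at depth 29
  - 0.178.225.0/24 clear@24
  ? 89.225.159.192  path d0:-→d1:-→d2:-→d3:-→d4:-→d5:-→d6:-→d7:-→d8:-→d9:-→d10:-→d11:-→d12:-→d13:H2→d14:-→d15:-→d16:H6→d17:-→d18:-→d19:-→d20:-→d21:-→d22:-→d23:-→d24:H1→d25:-→d26:-→d27:-→d28:-→d29:H1  best=H1
  add 192.0.0.0/3 -> H2 at depth 3
  ? 120.55.227.140  path d0:-→d1:-→d2:-  best=no-route

== LOOKUPS ==
["H2","no-route","H1","H2","H5","H3","H0","H2","H4","H2","H2","H2","H3","H1","H1","H1","no-route"]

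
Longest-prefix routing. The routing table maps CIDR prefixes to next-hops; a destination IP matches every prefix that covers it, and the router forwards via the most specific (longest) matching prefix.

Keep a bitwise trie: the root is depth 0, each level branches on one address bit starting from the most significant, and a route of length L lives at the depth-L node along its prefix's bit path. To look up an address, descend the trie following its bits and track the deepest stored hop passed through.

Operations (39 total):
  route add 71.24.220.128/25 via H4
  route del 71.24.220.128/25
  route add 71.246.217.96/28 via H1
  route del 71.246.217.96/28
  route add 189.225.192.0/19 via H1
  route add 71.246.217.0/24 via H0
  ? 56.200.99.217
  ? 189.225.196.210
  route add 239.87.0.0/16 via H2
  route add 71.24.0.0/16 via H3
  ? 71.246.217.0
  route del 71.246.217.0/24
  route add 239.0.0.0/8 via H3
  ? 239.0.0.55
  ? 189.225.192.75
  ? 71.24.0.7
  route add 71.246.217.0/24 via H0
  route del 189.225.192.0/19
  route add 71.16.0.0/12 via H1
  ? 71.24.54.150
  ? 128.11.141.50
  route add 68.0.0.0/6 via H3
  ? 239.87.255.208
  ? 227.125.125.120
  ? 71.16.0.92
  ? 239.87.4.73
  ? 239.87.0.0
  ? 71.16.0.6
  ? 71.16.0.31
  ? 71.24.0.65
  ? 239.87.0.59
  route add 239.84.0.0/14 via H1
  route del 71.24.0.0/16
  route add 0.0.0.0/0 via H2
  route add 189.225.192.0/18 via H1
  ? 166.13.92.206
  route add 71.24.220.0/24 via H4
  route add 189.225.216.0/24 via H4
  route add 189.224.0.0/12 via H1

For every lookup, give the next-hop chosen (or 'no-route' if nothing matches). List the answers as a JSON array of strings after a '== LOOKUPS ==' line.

Trace:
  add 71.24.220.128/25 -> H4 at depth 25
  del 71.24.220.128/25 (clear depth 25)
  add 71.246.217.96/28 -> H1 at depth 28
  del 71.246.217.96/28 (clear depth 28)
  add 189.225.192.0/19 -> H1 at depth 19
  add 71.246.217.0/24 -> H0 at depth 24
  Q 56.200.99.217: descend 0 ; hops seen [∅] ; pick no-route
  Q 189.225.196.210: descend 1011110111100001110 ; hops seen [H1] ; pick H1
  add 239.87.0.0/16 -> H2 at depth 16
  add 71.24.0.0/16 -> H3 at depth 16
  Q 71.246.217.0: descend 0100011111110110110110010 ; hops seen [H0] ; pick H0
  del 71.246.217.0/24 (clear depth 24)
  add 239.0.0.0/8 -> H3 at depth 8
  Q 239.0.0.55: descend 111011110 ; hops seen [H3] ; pick H3
  Q 189.225.192.75: descend 1011110111100001110 ; hops seen [H1] ; pick H1
  Q 71.24.0.7: descend 0100011100011000 ; hops seen [H3] ; pick H3
  add 71.246.217.0/24 -> H0 at depth 24
  del 189.225.192.0/19 (clear depth 19)
  add 71.16.0.0/12 -> H1 at depth 12
  Q 71.24.54.150: descend 0100011100011000 ; hops seen [H1,H3] ; pick H3
  Q 128.11.141.50: descend 10 ; hops seen [∅] ; pick no-route
  add 68.0.0.0/6 -> H3 at depth 6
  Q 239.87.255.208: descend 1110111101010111 ; hops seen [H3,H2] ; pick H2
  Q 227.125.125.120: descend 1110 ; hops seen [∅] ; pick no-route
  Q 71.16.0.92: descend 010001110001 ; hops seen [H3,H1] ; pick H1
  Q 239.87.4.73: descend 1110111101010111 ; hops seen [H3,H2] ; pick H2
  Q 239.87.0.0: descend 1110111101010111 ; hops seen [H3,H2] ; pick H2
  Q 71.16.0.6: descend 010001110001 ; hops seen [H3,H1] ; pick H1
  Q 71.16.0.31: descend 010001110001 ; hops seen [H3,H1] ; pick H1
  Q 71.24.0.65: descend 0100011100011000 ; hops seen [H3,H1,H3] ; pick H3
  Q 239.87.0.59: descend 1110111101010111 ; hops seen [H3,H2] ; pick H2
  add 239.84.0.0/14 -> H1 at depth 14
  del 71.24.0.0/16 (clear depth 16)
  add 0.0.0.0/0 -> H2 at depth 0
  add 189.225.192.0/18 -> H1 at depth 18
  Q 166.13.92.206: descend 101 ; hops seen [H2] ; pick H2
  add 71.24.220.0/24 -> H4 at depth 24
  add 189.225.216.0/24 -> H4 at depth 24
  add 189.224.0.0/12 -> H1 at depth 12

== LOOKUPS ==
["no-route","H1","H0","H3","H1","H3","H3","no-route","H2","no-route","H1","H2","H2","H1","H1","H3","H2","H2"]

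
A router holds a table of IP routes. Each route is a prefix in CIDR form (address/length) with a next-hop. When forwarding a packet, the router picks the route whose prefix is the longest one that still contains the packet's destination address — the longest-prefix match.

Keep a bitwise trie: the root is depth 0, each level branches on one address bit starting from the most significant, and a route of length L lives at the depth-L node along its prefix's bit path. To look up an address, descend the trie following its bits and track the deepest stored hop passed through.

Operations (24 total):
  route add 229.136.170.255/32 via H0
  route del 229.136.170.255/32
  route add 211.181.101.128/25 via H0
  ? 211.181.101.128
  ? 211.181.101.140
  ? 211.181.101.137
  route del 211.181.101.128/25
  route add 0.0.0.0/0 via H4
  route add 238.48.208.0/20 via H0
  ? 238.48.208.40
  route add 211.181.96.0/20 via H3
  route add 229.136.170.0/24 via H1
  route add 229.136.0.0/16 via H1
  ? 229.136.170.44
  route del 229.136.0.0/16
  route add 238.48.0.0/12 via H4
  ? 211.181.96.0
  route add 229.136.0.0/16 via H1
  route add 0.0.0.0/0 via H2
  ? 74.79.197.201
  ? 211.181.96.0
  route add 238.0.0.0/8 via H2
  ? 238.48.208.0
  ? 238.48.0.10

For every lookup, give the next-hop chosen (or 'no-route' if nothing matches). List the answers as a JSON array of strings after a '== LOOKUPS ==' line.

Apply in order:
  add 229.136.170.255/32 -> H0 at depth 32
  del 229.136.170.255/32 (clear depth 32)
  add 211.181.101.128/25 -> H0 at depth 25
  lookup 211.181.101.128: bits 1101001110110101011001011 walk d0:-→d1:-→d2:-→d3:-→d4:-→d5:-→d6:-→d7:-→d8:-→d9:-→d10:-→d11:-→d12:-→d13:-→d14:-→d15:-→d16:-→d17:-→d18:-→d19:-→d20:-→d21:-→d22:-→d23:-→d24:-→d25:H0 -> H0
  lookup 211.181.101.140: bits 1101001110110101011001011 walk d0:-→d1:-→d2:-→d3:-→d4:-→d5:-→d6:-→d7:-→d8:-→d9:-→d10:-→d11:-→d12:-→d13:-→d14:-→d15:-→d16:-→d17:-→d18:-→d19:-→d20:-→d21:-→d22:-→d23:-→d24:-→d25:H0 -> H0
  lookup 211.181.101.137: bits 1101001110110101011001011 walk d0:-→d1:-→d2:-→d3:-→d4:-→d5:-→d6:-→d7:-→d8:-→d9:-→d10:-→d11:-→d12:-→d13:-→d14:-→d15:-→d16:-→d17:-→d18:-→d19:-→d20:-→d21:-→d22:-→d23:-→d24:-→d25:H0 -> H0
  del 211.181.101.128/25 (clear depth 25)
  add 0.0.0.0/0 -> H4 at depth 0
  add 238.48.208.0/20 -> H0 at depth 20
  lookup 238.48.208.40: bits 11101110001100001101 walk d0:H4→d1:-→d2:-→d3:-→d4:-→d5:-→d6:-→d7:-→d8:-→d9:-→d10:-→d11:-→d12:-→d13:-→d14:-→d15:-→d16:-→d17:-→d18:-→d19:-→d20:H0 -> H0
  add 211.181.96.0/20 -> H3 at depth 20
  add 229.136.170.0/24 -> H1 at depth 24
  add 229.136.0.0/16 -> H1 at depth 16
  lookup 229.136.170.44: bits 111001011000100010101010 walk d0:H4→d1:-→d2:-→d3:-→d4:-→d5:-→d6:-→d7:-→d8:-→d9:-→d10:-→d11:-→d12:-→d13:-→d14:-→d15:-→d16:H1→d17:-→d18:-→d19:-→d20:-→d21:-→d22:-→d23:-→d24:H1 -> H1
  del 229.136.0.0/16 (clear depth 16)
  add 238.48.0.0/12 -> H4 at depth 12
  lookup 211.181.96.0: bits 110100111011010101100 walk d0:H4→d1:-→d2:-→d3:-→d4:-→d5:-→d6:-→d7:-→d8:-→d9:-→d10:-→d11:-→d12:-→d13:-→d14:-→d15:-→d16:-→d17:-→d18:-→d19:-→d20:H3→d21:- -> H3
  add 229.136.0.0/16 -> H1 at depth 16
  add 0.0.0.0/0 -> H2 at depth 0
  lookup 74.79.197.201: bits ε walk d0:H2 -> H2
  lookup 211.181.96.0: bits 110100111011010101100 walk d0:H2→d1:-→d2:-→d3:-→d4:-→d5:-→d6:-→d7:-→d8:-→d9:-→d10:-→d11:-→d12:-→d13:-→d14:-→d15:-→d16:-→d17:-→d18:-→d19:-→d20:H3→d21:- -> H3
  add 238.0.0.0/8 -> H2 at depth 8
  lookup 238.48.208.0: bits 11101110001100001101 walk d0:H2→d1:-→d2:-→d3:-→d4:-→d5:-→d6:-→d7:-→d8:H2→d9:-→d10:-→d11:-→d12:H4→d13:-→d14:-→d15:-→d16:-→d17:-→d18:-→d19:-→d20:H0 -> H0
  lookup 238.48.0.10: bits 1110111000110000 walk d0:H2→d1:-→d2:-→d3:-→d4:-→d5:-→d6:-→d7:-→d8:H2→d9:-→d10:-→d11:-→d12:H4→d13:-→d14:-→d15:-→d16:- -> H4

== LOOKUPS ==
["H0","H0","H0","H0","H1","H3","H2","H3","H0","H4"]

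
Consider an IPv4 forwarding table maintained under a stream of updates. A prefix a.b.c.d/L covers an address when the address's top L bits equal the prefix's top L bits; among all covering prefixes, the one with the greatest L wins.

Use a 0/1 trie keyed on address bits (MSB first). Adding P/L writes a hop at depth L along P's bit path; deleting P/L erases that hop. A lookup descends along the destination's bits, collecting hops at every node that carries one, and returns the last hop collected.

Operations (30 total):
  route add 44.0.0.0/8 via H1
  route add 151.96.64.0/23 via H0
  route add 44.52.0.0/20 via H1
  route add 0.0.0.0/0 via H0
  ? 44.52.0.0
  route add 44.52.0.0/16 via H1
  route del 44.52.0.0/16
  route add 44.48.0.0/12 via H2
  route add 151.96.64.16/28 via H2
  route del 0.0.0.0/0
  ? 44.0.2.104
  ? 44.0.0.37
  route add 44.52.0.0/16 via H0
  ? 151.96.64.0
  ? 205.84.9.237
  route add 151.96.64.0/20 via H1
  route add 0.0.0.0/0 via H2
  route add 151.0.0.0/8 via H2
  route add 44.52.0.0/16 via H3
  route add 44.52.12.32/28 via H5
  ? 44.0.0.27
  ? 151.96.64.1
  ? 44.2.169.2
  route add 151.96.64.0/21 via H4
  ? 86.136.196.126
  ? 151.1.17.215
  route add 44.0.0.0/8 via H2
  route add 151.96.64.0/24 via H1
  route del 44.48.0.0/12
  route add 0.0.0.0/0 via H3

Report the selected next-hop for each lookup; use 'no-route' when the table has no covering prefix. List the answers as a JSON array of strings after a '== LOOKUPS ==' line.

Trace:
  add 44.0.0.0/8 -> H1 at depth 8
  add 151.96.64.0/23 -> H0 at depth 23
  add 44.52.0.0/20 -> H1 at depth 20
  add 0.0.0.0/0 -> H0 at depth 0
  Q 44.52.0.0: descend 00101100001101000000 ; hops seen [H0,H1,H1] ; pick H1
  add 44.52.0.0/16 -> H1 at depth 16
  - 44.52.0.0/16 clear@16
  add 44.48.0.0/12 -> H2 at depth 12
  add 151.96.64.16/28 -> H2 at depth 28
  - 0.0.0.0/0 clear@0
  Q 44.0.2.104: descend 0010110000 ; hops seen [H1] ; pick H1
  Q 44.0.0.37: descend 0010110000 ; hops seen [H1] ; pick H1
  add 44.52.0.0/16 -> H0 at depth 16
  Q 151.96.64.0: descend 100101110110000001000000000 ; hops seen [H0] ; pick H0
  Q 205.84.9.237: descend 1 ; hops seen [∅] ; pick no-route
  add 151.96.64.0/20 -> H1 at depth 20
  add 0.0.0.0/0 -> H2 at depth 0
  add 151.0.0.0/8 -> H2 at depth 8
  add 44.52.0.0/16 -> H3 at depth 16
  add 44.52.12.32/28 -> H5 at depth 28
  Q 44.0.0.27: descend 0010110000 ; hops seen [H2,H1] ; pick H1
  Q 151.96.64.1: descend 100101110110000001000000000 ; hops seen [H2,H2,H1,H0] ; pick H0
  Q 44.2.169.2: descend 0010110000 ; hops seen [H2,H1] ; pick H1
  add 151.96.64.0/21 -> H4 at depth 21
  Q 86.136.196.126: descend 0 ; hops seen [H2] ; pick H2
  Q 151.1.17.215: descend 100101110 ; hops seen [H2,H2] ; pick H2
  add 44.0.0.0/8 -> H2 at depth 8
  add 151.96.64.0/24 -> H1 at depth 24
  - 44.48.0.0/12 clear@12
  add 0.0.0.0/0 -> H3 at depth 0

== LOOKUPS ==
["H1","H1","H1","H0","no-route","H1","H0","H1","H2","H2"]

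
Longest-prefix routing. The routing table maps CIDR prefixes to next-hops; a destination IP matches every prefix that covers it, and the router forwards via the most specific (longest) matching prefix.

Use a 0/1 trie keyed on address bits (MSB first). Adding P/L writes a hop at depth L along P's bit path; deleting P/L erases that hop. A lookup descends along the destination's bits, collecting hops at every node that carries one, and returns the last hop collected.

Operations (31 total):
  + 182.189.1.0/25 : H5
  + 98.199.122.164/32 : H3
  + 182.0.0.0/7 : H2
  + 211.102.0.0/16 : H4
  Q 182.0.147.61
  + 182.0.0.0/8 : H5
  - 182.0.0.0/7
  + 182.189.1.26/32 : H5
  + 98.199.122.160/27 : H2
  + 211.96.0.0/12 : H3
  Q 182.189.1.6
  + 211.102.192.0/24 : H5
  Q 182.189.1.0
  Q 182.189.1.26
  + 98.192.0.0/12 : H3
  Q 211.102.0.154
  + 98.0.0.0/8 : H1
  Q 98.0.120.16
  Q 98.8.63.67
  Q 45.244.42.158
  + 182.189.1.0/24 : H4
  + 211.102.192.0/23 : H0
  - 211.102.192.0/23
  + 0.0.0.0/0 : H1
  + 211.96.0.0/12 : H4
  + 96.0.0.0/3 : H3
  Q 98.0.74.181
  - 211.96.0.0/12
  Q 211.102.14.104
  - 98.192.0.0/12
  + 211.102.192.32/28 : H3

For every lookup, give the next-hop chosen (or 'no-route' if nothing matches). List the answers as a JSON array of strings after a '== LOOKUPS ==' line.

Apply in order:
  add 182.189.1.0/25 -> H5 at depth 25
  add 98.199.122.164/32 -> H3 at depth 32
  add 182.0.0.0/7 -> H2 at depth 7
  add 211.102.0.0/16 -> H4 at depth 16
  lookup 182.0.147.61: bits 10110110 walk d0:-→d1:-→d2:-→d3:-→d4:-→d5:-→d6:-→d7:H2→d8:- -> H2
  add 182.0.0.0/8 -> H5 at depth 8
  - 182.0.0.0/7 clear@7
  add 182.189.1.26/32 -> H5 at depth 32
  add 98.199.122.160/27 -> H2 at depth 27
  add 211.96.0.0/12 -> H3 at depth 12
  lookup 182.189.1.6: bits 101101101011110100000001000 walk d0:-→d1:-→d2:-→d3:-→d4:-→d5:-→d6:-→d7:-→d8:H5→d9:-→d10:-→d11:-→d12:-→d13:-→d14:-→d15:-→d16:-→d17:-→d18:-→d19:-→d20:-→d21:-→d22:-→d23:-→d24:-→d25:H5→d26:-→d27:- -> H5
  add 211.102.192.0/24 -> H5 at depth 24
  lookup 182.189.1.0: bits 101101101011110100000001000 walk d0:-→d1:-→d2:-→d3:-→d4:-→d5:-→d6:-→d7:-→d8:H5→d9:-→d10:-→d11:-→d12:-→d13:-→d14:-→d15:-→d16:-→d17:-→d18:-→d19:-→d20:-→d21:-→d22:-→d23:-→d24:-→d25:H5→d26:-→d27:- -> H5
  lookup 182.189.1.26: bits 10110110101111010000000100011010 walk d0:-→d1:-→d2:-→d3:-→d4:-→d5:-→d6:-→d7:-→d8:H5→d9:-→d10:-→d11:-→d12:-→d13:-→d14:-→d15:-→d16:-→d17:-→d18:-→d19:-→d20:-→d21:-→d22:-→d23:-→d24:-→d25:H5→d26:-→d27:-→d28:-→d29:-→d30:-→d31:-→d32:H5 -> H5
  add 98.192.0.0/12 -> H3 at depth 12
  lookup 211.102.0.154: bits 1101001101100110 walk d0:-→d1:-→d2:-→d3:-→d4:-→d5:-→d6:-→d7:-→d8:-→d9:-→d10:-→d11:-→d12:H3→d13:-→d14:-→d15:-→d16:H4 -> H4
  add 98.0.0.0/8 -> H1 at depth 8
  lookup 98.0.120.16: bits 01100010 walk d0:-→d1:-→d2:-→d3:-→d4:-→d5:-→d6:-→d7:-→d8:H1 -> H1
  lookup 98.8.63.67: bits 01100010 walk d0:-→d1:-→d2:-→d3:-→d4:-→d5:-→d6:-→d7:-→d8:H1 -> H1
  lookup 45.244.42.158: bits 0 walk d0:-→d1:- -> no-route
  add 182.189.1.0/24 -> H4 at depth 24
  add 211.102.192.0/23 -> H0 at depth 23
  - 211.102.192.0/23 clear@23
  add 0.0.0.0/0 -> H1 at depth 0
  add 211.96.0.0/12 -> H4 at depth 12
  add 96.0.0.0/3 -> H3 at depth 3
  lookup 98.0.74.181: bits 01100010 walk d0:H1→d1:-→d2:-→d3:H3→d4:-→d5:-→d6:-→d7:-→d8:H1 -> H1
  - 211.96.0.0/12 clear@12
  lookup 211.102.14.104: bits 1101001101100110 walk d0:H1→d1:-→d2:-→d3:-→d4:-→d5:-→d6:-→d7:-→d8:-→d9:-→d10:-→d11:-→d12:-→d13:-→d14:-→d15:-→d16:H4 -> H4
  - 98.192.0.0/12 clear@12
  add 211.102.192.32/28 -> H3 at depth 28

== LOOKUPS ==
["H2","H5","H5","H5","H4","H1","H1","no-route","H1","H4"]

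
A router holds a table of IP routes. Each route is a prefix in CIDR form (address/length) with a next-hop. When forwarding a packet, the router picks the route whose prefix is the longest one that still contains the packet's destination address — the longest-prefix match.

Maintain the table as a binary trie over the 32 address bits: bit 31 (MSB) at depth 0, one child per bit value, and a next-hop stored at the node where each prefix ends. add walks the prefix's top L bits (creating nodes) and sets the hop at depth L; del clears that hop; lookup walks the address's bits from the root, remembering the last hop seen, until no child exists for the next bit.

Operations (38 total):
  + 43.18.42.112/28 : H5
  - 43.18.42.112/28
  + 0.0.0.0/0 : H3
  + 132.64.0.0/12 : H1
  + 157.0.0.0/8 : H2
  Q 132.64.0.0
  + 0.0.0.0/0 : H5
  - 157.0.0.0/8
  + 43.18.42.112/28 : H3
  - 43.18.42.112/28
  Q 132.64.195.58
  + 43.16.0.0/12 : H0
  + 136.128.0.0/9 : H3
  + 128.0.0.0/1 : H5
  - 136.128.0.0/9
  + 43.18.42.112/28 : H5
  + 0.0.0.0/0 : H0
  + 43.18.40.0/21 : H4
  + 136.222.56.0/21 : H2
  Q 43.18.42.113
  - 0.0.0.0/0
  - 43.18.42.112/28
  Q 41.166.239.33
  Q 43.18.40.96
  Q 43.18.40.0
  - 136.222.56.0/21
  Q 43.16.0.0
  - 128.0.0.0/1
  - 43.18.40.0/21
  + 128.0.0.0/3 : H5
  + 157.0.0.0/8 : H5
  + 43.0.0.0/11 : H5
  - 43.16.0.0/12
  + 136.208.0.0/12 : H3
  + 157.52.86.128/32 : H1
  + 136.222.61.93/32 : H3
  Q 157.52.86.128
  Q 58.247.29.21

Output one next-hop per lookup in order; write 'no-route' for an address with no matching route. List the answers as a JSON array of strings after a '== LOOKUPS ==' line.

Process each operation:
  add 43.18.42.112/28 -> H5 at depth 28
  del 43.18.42.112/28 (clear depth 28)
  add 0.0.0.0/0 -> H3 at depth 0
  add 132.64.0.0/12 -> H1 at depth 12
  add 157.0.0.0/8 -> H2 at depth 8
  ? 132.64.0.0  path d0:H3→d1:-→d2:-→d3:-→d4:-→d5:-→d6:-→d7:-→d8:-→d9:-→d10:-→d11:-→d12:H1  best=H1
  add 0.0.0.0/0 -> H5 at depth 0
  del 157.0.0.0/8 (clear depth 8)
  add 43.18.42.112/28 -> H3 at depth 28
  del 43.18.42.112/28 (clear depth 28)
  ? 132.64.195.58  path d0:H5→d1:-→d2:-→d3:-→d4:-→d5:-→d6:-→d7:-→d8:-→d9:-→d10:-→d11:-→d12:H1  best=H1
  add 43.16.0.0/12 -> H0 at depth 12
  add 136.128.0.0/9 -> H3 at depth 9
  add 128.0.0.0/1 -> H5 at depth 1
  del 136.128.0.0/9 (clear depth 9)
  add 43.18.42.112/28 -> H5 at depth 28
  add 0.0.0.0/0 -> H0 at depth 0
  add 43.18.40.0/21 -> H4 at depth 21
  add 136.222.56.0/21 -> H2 at depth 21
  ? 43.18.42.113  path d0:H0→d1:-→d2:-→d3:-→d4:-→d5:-→d6:-→d7:-→d8:-→d9:-→d10:-→d11:-→d12:H0→d13:-→d14:-→d15:-→d16:-→d17:-→d18:-→d19:-→d20:-→d21:H4→d22:-→d23:-→d24:-→d25:-→d26:-→d27:-→d28:H5  best=H5
  del 0.0.0.0/0 (clear depth 0)
  del 43.18.42.112/28 (clear depth 28)
  ? 41.166.239.33  path d0:-→d1:-→d2:-→d3:-→d4:-→d5:-→d6:-  best=no-route
  ? 43.18.40.96  path d0:-→d1:-→d2:-→d3:-→d4:-→d5:-→d6:-→d7:-→d8:-→d9:-→d10:-→d11:-→d12:H0→d13:-→d14:-→d15:-→d16:-→d17:-→d18:-→d19:-→d20:-→d21:H4→d22:-  best=H4
  ? 43.18.40.0  path d0:-→d1:-→d2:-→d3:-→d4:-→d5:-→d6:-→d7:-→d8:-→d9:-→d10:-→d11:-→d12:H0→d13:-→d14:-→d15:-→d16:-→d17:-→d18:-→d19:-→d20:-→d21:H4→d22:-  best=H4
  del 136.222.56.0/21 (clear depth 21)
  ? 43.16.0.0  path d0:-→d1:-→d2:-→d3:-→d4:-→d5:-→d6:-→d7:-→d8:-→d9:-→d10:-→d11:-→d12:H0→d13:-→d14:-  best=H0
  del 128.0.0.0/1 (clear depth 1)
  del 43.18.40.0/21 (clear depth 21)
  add 128.0.0.0/3 -> H5 at depth 3
  add 157.0.0.0/8 -> H5 at depth 8
  add 43.0.0.0/11 -> H5 at depth 11
  del 43.16.0.0/12 (clear depth 12)
  add 136.208.0.0/12 -> H3 at depth 12
  add 157.52.86.128/32 -> H1 at depth 32
  add 136.222.61.93/32 -> H3 at depth 32
  ? 157.52.86.128  path d0:-→d1:-→d2:-→d3:H5→d4:-→d5:-→d6:-→d7:-→d8:H5→d9:-→d10:-→d11:-→d12:-→d13:-→d14:-→d15:-→d16:-→d17:-→d18:-→d19:-→d20:-→d21:-→d22:-→d23:-→d24:-→d25:-→d26:-→d27:-→d28:-→d29:-→d30:-→d31:-→d32:H1  best=H1
  ? 58.247.29.21  path d0:-→d1:-→d2:-→d3:-  best=no-route

== LOOKUPS ==
["H1","H1","H5","no-route","H4","H4","H0","H1","no-route"]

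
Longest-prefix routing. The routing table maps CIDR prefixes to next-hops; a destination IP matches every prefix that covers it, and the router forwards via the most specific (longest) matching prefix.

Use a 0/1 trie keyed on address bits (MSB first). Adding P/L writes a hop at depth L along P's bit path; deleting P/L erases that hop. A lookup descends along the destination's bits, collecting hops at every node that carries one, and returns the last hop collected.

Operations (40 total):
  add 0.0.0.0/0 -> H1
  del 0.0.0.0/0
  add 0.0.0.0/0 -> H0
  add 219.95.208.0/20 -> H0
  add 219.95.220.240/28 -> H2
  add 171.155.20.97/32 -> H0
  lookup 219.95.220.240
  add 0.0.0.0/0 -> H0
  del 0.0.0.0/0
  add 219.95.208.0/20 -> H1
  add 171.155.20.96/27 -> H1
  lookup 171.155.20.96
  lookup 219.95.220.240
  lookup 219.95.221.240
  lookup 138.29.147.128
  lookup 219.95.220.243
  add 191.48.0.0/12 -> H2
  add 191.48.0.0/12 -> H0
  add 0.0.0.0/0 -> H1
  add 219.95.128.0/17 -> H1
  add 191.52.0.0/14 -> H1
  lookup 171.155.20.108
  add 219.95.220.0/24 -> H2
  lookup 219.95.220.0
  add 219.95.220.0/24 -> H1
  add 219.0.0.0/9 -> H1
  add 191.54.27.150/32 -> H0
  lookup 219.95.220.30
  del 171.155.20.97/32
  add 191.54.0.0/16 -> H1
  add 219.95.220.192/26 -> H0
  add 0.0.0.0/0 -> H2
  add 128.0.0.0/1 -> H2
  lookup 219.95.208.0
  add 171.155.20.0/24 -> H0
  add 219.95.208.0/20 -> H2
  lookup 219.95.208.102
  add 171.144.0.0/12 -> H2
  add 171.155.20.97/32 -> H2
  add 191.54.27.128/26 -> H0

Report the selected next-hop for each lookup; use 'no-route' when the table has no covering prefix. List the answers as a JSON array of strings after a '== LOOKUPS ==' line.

Trace:
  + 0.0.0.0/0 (H1) depth=0
  del 0.0.0.0/0 (clear depth 0)
  + 0.0.0.0/0 (H0) depth=0
  + 219.95.208.0/20 (H0) depth=20
  + 219.95.220.240/28 (H2) depth=28
  + 171.155.20.97/32 (H0) depth=32
  ? 219.95.220.240  path d0:H0→d1:-→d2:-→d3:-→d4:-→d5:-→d6:-→d7:-→d8:-→d9:-→d10:-→d11:-→d12:-→d13:-→d14:-→d15:-→d16:-→d17:-→d18:-→d19:-→d20:H0→d21:-→d22:-→d23:-→d24:-→d25:-→d26:-→d27:-→d28:H2  best=H2
  + 0.0.0.0/0 (H0) depth=0
  del 0.0.0.0/0 (clear depth 0)
  + 219.95.208.0/20 (H1) depth=20
  + 171.155.20.96/27 (H1) depth=27
  ? 171.155.20.96  path d0:-→d1:-→d2:-→d3:-→d4:-→d5:-→d6:-→d7:-→d8:-→d9:-→d10:-→d11:-→d12:-→d13:-→d14:-→d15:-→d16:-→d17:-→d18:-→d19:-→d20:-→d21:-→d22:-→d23:-→d24:-→d25:-→d26:-→d27:H1→d28:-→d29:-→d30:-→d31:-  best=H1
  ? 219.95.220.240  path d0:-→d1:-→d2:-→d3:-→d4:-→d5:-→d6:-→d7:-→d8:-→d9:-→d10:-→d11:-→d12:-→d13:-→d14:-→d15:-→d16:-→d17:-→d18:-→d19:-→d20:H1→d21:-→d22:-→d23:-→d24:-→d25:-→d26:-→d27:-→d28:H2  best=H2
  ? 219.95.221.240  path d0:-→d1:-→d2:-→d3:-→d4:-→d5:-→d6:-→d7:-→d8:-→d9:-→d10:-→d11:-→d12:-→d13:-→d14:-→d15:-→d16:-→d17:-→d18:-→d19:-→d20:H1→d21:-→d22:-→d23:-  best=H1
  ? 138.29.147.128  path d0:-→d1:-→d2:-  best=no-route
  ? 219.95.220.243  path d0:-→d1:-→d2:-→d3:-→d4:-→d5:-→d6:-→d7:-→d8:-→d9:-→d10:-→d11:-→d12:-→d13:-→d14:-→d15:-→d16:-→d17:-→d18:-→d19:-→d20:H1→d21:-→d22:-→d23:-→d24:-→d25:-→d26:-→d27:-→d28:H2  best=H2
  + 191.48.0.0/12 (H2) depth=12
  + 191.48.0.0/12 (H0) depth=12
  + 0.0.0.0/0 (H1) depth=0
  + 219.95.128.0/17 (H1) depth=17
  + 191.52.0.0/14 (H1) depth=14
  ? 171.155.20.108  path d0:H1→d1:-→d2:-→d3:-→d4:-→d5:-→d6:-→d7:-→d8:-→d9:-→d10:-→d11:-→d12:-→d13:-→d14:-→d15:-→d16:-→d17:-→d18:-→d19:-→d20:-→d21:-→d22:-→d23:-→d24:-→d25:-→d26:-→d27:H1→d28:-  best=H1
  + 219.95.220.0/24 (H2) depth=24
  ? 219.95.220.0  path d0:H1→d1:-→d2:-→d3:-→d4:-→d5:-→d6:-→d7:-→d8:-→d9:-→d10:-→d11:-→d12:-→d13:-→d14:-→d15:-→d16:-→d17:H1→d18:-→d19:-→d20:H1→d21:-→d22:-→d23:-→d24:H2  best=H2
  + 219.95.220.0/24 (H1) depth=24
  + 219.0.0.0/9 (H1) depth=9
  + 191.54.27.150/32 (H0) depth=32
  ? 219.95.220.30  path d0:H1→d1:-→d2:-→d3:-→d4:-→d5:-→d6:-→d7:-→d8:-→d9:H1→d10:-→d11:-→d12:-→d13:-→d14:-→d15:-→d16:-→d17:H1→d18:-→d19:-→d20:H1→d21:-→d22:-→d23:-→d24:H1  best=H1
  del 171.155.20.97/32 (clear depth 32)
  + 191.54.0.0/16 (H1) depth=16
  + 219.95.220.192/26 (H0) depth=26
  + 0.0.0.0/0 (H2) depth=0
  + 128.0.0.0/1 (H2) depth=1
  ? 219.95.208.0  path d0:H2→d1:H2→d2:-→d3:-→d4:-→d5:-→d6:-→d7:-→d8:-→d9:H1→d10:-→d11:-→d12:-→d13:-→d14:-→d15:-→d16:-→d17:H1→d18:-→d19:-→d20:H1  best=H1
  + 171.155.20.0/24 (H0) depth=24
  + 219.95.208.0/20 (H2) depth=20
  ? 219.95.208.102  path d0:H2→d1:H2→d2:-→d3:-→d4:-→d5:-→d6:-→d7:-→d8:-→d9:H1→d10:-→d11:-→d12:-→d13:-→d14:-→d15:-→d16:-→d17:H1→d18:-→d19:-→d20:H2  best=H2
  + 171.144.0.0/12 (H2) depth=12
  + 171.155.20.97/32 (H2) depth=32
  + 191.54.27.128/26 (H0) depth=26

== LOOKUPS ==
["H2","H1","H2","H1","no-route","H2","H1","H2","H1","H1","H2"]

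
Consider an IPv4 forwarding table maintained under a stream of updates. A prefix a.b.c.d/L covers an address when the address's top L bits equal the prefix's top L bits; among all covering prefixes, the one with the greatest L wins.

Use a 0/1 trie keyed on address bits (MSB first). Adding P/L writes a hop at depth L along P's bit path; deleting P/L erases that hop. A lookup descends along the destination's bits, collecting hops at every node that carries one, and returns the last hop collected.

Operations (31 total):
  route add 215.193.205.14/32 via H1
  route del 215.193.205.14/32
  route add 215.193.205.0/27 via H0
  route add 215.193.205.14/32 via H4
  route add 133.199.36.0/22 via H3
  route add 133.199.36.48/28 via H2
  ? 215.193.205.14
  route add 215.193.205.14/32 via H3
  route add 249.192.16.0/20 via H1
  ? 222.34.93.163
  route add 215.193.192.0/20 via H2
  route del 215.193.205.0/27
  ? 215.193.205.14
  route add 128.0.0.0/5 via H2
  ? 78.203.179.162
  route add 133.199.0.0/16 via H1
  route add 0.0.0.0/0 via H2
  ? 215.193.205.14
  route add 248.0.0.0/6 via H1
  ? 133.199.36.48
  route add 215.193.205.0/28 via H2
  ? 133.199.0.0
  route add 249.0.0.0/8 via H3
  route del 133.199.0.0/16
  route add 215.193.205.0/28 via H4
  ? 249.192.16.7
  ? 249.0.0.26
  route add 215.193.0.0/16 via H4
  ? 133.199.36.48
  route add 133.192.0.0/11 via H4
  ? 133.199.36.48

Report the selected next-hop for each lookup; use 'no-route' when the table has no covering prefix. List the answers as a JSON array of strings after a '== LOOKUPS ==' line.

Apply in order:
  add 215.193.205.14/32 -> H1 at depth 32
  - 215.193.205.14/32 clear@32
  add 215.193.205.0/27 -> H0 at depth 27
  add 215.193.205.14/32 -> H4 at depth 32
  add 133.199.36.0/22 -> H3 at depth 22
  add 133.199.36.48/28 -> H2 at depth 28
  ? 215.193.205.14  path d0:-→d1:-→d2:-→d3:-→d4:-→d5:-→d6:-→d7:-→d8:-→d9:-→d10:-→d11:-→d12:-→d13:-→d14:-→d15:-→d16:-→d17:-→d18:-→d19:-→d20:-→d21:-→d22:-→d23:-→d24:-→d25:-→d26:-→d27:H0→d28:-→d29:-→d30:-→d31:-→d32:H4  best=H4
  add 215.193.205.14/32 -> H3 at depth 32
  add 249.192.16.0/20 -> H1 at depth 20
  ? 222.34.93.163  path d0:-→d1:-→d2:-→d3:-→d4:-  best=no-route
  add 215.193.192.0/20 -> H2 at depth 20
  - 215.193.205.0/27 clear@27
  ? 215.193.205.14  path d0:-→d1:-→d2:-→d3:-→d4:-→d5:-→d6:-→d7:-→d8:-→d9:-→d10:-→d11:-→d12:-→d13:-→d14:-→d15:-→d16:-→d17:-→d18:-→d19:-→d20:H2→d21:-→d22:-→d23:-→d24:-→d25:-→d26:-→d27:-→d28:-→d29:-→d30:-→d31:-→d32:H3  best=H3
  add 128.0.0.0/5 -> H2 at depth 5
  ? 78.203.179.162  path d0:-  best=no-route
  add 133.199.0.0/16 -> H1 at depth 16
  add 0.0.0.0/0 -> H2 at depth 0
  ? 215.193.205.14  path d0:H2→d1:-→d2:-→d3:-→d4:-→d5:-→d6:-→d7:-→d8:-→d9:-→d10:-→d11:-→d12:-→d13:-→d14:-→d15:-→d16:-→d17:-→d18:-→d19:-→d20:H2→d21:-→d22:-→d23:-→d24:-→d25:-→d26:-→d27:-→d28:-→d29:-→d30:-→d31:-→d32:H3  best=H3
  add 248.0.0.0/6 -> H1 at depth 6
  ? 133.199.36.48  path d0:H2→d1:-→d2:-→d3:-→d4:-→d5:H2→d6:-→d7:-→d8:-→d9:-→d10:-→d11:-→d12:-→d13:-→d14:-→d15:-→d16:H1→d17:-→d18:-→d19:-→d20:-→d21:-→d22:H3→d23:-→d24:-→d25:-→d26:-→d27:-→d28:H2  best=H2
  add 215.193.205.0/28 -> H2 at depth 28
  ? 133.199.0.0  path d0:H2→d1:-→d2:-→d3:-→d4:-→d5:H2→d6:-→d7:-→d8:-→d9:-→d10:-→d11:-→d12:-→d13:-→d14:-→d15:-→d16:H1→d17:-→d18:-  best=H1
  add 249.0.0.0/8 -> H3 at depth 8
  - 133.199.0.0/16 clear@16
  add 215.193.205.0/28 -> H4 at depth 28
  ? 249.192.16.7  path d0:H2→d1:-→d2:-→d3:-→d4:-→d5:-→d6:H1→d7:-→d8:H3→d9:-→d10:-→d11:-→d12:-→d13:-→d14:-→d15:-→d16:-→d17:-→d18:-→d19:-→d20:H1  best=H1
  ? 249.0.0.26  path d0:H2→d1:-→d2:-→d3:-→d4:-→d5:-→d6:H1→d7:-→d8:H3  best=H3
  add 215.193.0.0/16 -> H4 at depth 16
  ? 133.199.36.48  path d0:H2→d1:-→d2:-→d3:-→d4:-→d5:H2→d6:-→d7:-→d8:-→d9:-→d10:-→d11:-→d12:-→d13:-→d14:-→d15:-→d16:-→d17:-→d18:-→d19:-→d20:-→d21:-→d22:H3→d23:-→d24:-→d25:-→d26:-→d27:-→d28:H2  best=H2
  add 133.192.0.0/11 -> H4 at depth 11
  ? 133.199.36.48  path d0:H2→d1:-→d2:-→d3:-→d4:-→d5:H2→d6:-→d7:-→d8:-→d9:-→d10:-→d11:H4→d12:-→d13:-→d14:-→d15:-→d16:-→d17:-→d18:-→d19:-→d20:-→d21:-→d22:H3→d23:-→d24:-→d25:-→d26:-→d27:-→d28:H2  best=H2

== LOOKUPS ==
["H4","no-route","H3","no-route","H3","H2","H1","H1","H3","H2","H2"]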